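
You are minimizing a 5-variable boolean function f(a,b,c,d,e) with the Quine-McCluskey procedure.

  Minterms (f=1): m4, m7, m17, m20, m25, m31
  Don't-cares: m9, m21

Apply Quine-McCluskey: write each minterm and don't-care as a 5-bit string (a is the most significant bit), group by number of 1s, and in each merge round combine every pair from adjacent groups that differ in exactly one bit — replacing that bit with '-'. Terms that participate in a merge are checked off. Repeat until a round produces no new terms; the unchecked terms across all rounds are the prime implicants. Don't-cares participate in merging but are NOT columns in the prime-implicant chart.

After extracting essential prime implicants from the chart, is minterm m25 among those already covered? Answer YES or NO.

NO

size-2^0 implicants → 00100(✓)  00111  01001(✓)  10001(✓)  10100(✓)  10101(✓)  11001(✓)  11111
size-2^1 implicants → -0100  -1001  1-001  10-01  1010-
Unchecked terms (primes): -0100, -1001, 00111, 1-001, 10-01, 1010-, 11111
Minterm coverage:
  m4 ⊆ -0100 [E]
  m7 ⊆ 00111 [E]
  m17 ⊆ 1-001,10-01
  m20 ⊆ -0100,1010-
  m25 ⊆ -1001,1-001
  m31 ⊆ 11111 [E]
E = {-0100, 00111, 11111}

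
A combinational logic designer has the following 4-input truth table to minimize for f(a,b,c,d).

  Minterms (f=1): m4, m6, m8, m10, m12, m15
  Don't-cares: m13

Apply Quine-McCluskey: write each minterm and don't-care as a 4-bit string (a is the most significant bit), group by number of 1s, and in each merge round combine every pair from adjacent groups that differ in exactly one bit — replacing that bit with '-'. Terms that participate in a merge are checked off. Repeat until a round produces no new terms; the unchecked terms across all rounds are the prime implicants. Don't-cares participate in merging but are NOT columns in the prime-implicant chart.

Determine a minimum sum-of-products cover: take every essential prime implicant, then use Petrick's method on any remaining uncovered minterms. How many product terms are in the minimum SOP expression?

4

[col 0] 0100*, 0110*, 1000*, 1010*, 1100*, 1101*, 1111*
[col 1] -100, 01-0, 1-00, 10-0, 11-1, 110-
Prime implicants: -100, 01-0, 1-00, 10-0, 11-1, 110-
PI chart (minterm → PIs covering it):
  4 | -100,01-0
  6 | 01-0  (sole → essential)
  8 | 1-00,10-0
  10 | 10-0  (sole → essential)
  12 | -100,1-00,110-
  15 | 11-1  (sole → essential)
Essential prime implicants: 01-0, 10-0, 11-1
Petrick residual → -100
Minimum SOP uses 4 PIs: bc'd' + a'bd' + ab'd' + abd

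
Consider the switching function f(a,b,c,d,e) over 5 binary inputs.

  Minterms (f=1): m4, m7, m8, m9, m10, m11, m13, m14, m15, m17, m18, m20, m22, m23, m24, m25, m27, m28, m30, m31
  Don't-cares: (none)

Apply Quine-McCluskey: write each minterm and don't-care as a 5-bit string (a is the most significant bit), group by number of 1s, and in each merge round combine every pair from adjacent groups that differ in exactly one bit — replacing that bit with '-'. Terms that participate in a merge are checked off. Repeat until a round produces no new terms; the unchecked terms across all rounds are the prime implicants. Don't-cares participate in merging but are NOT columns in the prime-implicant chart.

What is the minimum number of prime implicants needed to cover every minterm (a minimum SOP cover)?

Round 0: 00100✓ 00111✓ 01000✓ 01001✓ 01010✓ 01011✓ 01101✓ 01110✓ 01111✓ 10001✓ 10010✓ 10100✓ 10110✓ 10111✓ 11000✓ 11001✓ 11011✓ 11100✓ 11110✓ 11111✓
Round 1: -0100 -0111✓ -1000✓ -1001✓ -1011✓ -1110✓ -1111✓ 0-111✓ 01-01✓ 01-10✓ 01-11✓ 010-0✓ 010-1✓ 0100-✓ 0101-✓ 011-1✓ 0111-✓ 1-001 1-100✓ 1-110✓ 1-111✓ 10-10 101-0✓ 1011-✓ 11-00 11-11✓ 110-1✓ 1100-✓ 111-0✓ 1111-✓
Round 2: --111 -1-11 -10-1 -100- -111- 01--1 01-1- 010-- 1-1-0 1-11-
PIs = {--111, -0100, -1-11, -10-1, -100-, -111-, 01--1, 01-1-, 010--, 1-001, 1-1-0, 1-11-, 10-10, 11-00}
Coverage chart:
  m4: -0100 ←essential
  m7: --111 ←essential
  m8: -100-,010--
  m9: -10-1,-100-,01--1,010--
  m10: 01-1-,010--
  m11: -1-11,-10-1,01--1,01-1-,010--
  m13: 01--1 ←essential
  m14: -111-,01-1-
  m15: --111,-1-11,-111-,01--1,01-1-
  m17: 1-001 ←essential
  m18: 10-10 ←essential
  m20: -0100,1-1-0
  m22: 1-1-0,1-11-,10-10
  m23: --111,1-11-
  m24: -100-,11-00
  m25: -10-1,-100-,1-001
  m27: -1-11,-10-1
  m28: 1-1-0,11-00
  m30: -111-,1-1-0,1-11-
  m31: --111,-1-11,-111-,1-11-
Essential: --111, -0100, 01--1, 1-001, 10-10
Petrick residual → -1-11, -100-, 01-1-, 1-1-0
Min cover (9 terms): cde + b'cd'e' + bde + bc'd' + a'be + a'bd + ac'd'e + ace' + ab'de'

9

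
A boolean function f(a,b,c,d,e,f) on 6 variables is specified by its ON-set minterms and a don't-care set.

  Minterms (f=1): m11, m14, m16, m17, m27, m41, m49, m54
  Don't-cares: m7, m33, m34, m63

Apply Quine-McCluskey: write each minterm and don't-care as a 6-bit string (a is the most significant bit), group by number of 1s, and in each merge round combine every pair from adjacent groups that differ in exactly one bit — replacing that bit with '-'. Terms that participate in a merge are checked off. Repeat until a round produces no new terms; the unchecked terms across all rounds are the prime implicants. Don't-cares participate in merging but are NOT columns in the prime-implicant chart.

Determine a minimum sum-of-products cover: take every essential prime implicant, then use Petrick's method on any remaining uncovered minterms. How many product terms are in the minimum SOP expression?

6

size-2^0 implicants → 000111  001011(✓)  001110  010000(✓)  010001(✓)  011011(✓)  100001(✓)  100010  101001(✓)  110001(✓)  110110  111111
size-2^1 implicants → -10001  0-1011  01000-  1-0001  10-001
Unchecked terms (primes): -10001, 0-1011, 000111, 001110, 01000-, 1-0001, 10-001, 100010, 110110, 111111
Minterm coverage:
  m11 ⊆ 0-1011 [E]
  m14 ⊆ 001110 [E]
  m16 ⊆ 01000- [E]
  m17 ⊆ -10001,01000-
  m27 ⊆ 0-1011 [E]
  m41 ⊆ 10-001 [E]
  m49 ⊆ -10001,1-0001
  m54 ⊆ 110110 [E]
E = {0-1011, 001110, 01000-, 10-001, 110110}
Petrick residual → -10001
Cover = bc'd'e'f + a'cd'ef + a'b'cdef' + a'bc'd'e' + ab'd'e'f + abc'def'  |cover|=6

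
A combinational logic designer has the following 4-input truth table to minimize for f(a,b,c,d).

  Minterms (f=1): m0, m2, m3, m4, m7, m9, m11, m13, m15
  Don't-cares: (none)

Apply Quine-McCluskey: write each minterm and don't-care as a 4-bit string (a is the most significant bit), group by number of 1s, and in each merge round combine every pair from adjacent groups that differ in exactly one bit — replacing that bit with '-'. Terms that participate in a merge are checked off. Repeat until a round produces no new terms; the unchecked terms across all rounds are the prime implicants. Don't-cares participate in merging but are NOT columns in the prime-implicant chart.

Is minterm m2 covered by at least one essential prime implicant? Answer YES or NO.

NO

Round 0: 0000✓ 0010✓ 0011✓ 0100✓ 0111✓ 1001✓ 1011✓ 1101✓ 1111✓
Round 1: -011✓ -111✓ 0-00 0-11✓ 00-0 001- 1-01✓ 1-11✓ 10-1✓ 11-1✓
Round 2: --11 1--1
PIs = {--11, 0-00, 00-0, 001-, 1--1}
Coverage chart:
  m0: 0-00,00-0
  m2: 00-0,001-
  m3: --11,001-
  m4: 0-00 ←essential
  m7: --11 ←essential
  m9: 1--1 ←essential
  m11: --11,1--1
  m13: 1--1 ←essential
  m15: --11,1--1
Essential: --11, 0-00, 1--1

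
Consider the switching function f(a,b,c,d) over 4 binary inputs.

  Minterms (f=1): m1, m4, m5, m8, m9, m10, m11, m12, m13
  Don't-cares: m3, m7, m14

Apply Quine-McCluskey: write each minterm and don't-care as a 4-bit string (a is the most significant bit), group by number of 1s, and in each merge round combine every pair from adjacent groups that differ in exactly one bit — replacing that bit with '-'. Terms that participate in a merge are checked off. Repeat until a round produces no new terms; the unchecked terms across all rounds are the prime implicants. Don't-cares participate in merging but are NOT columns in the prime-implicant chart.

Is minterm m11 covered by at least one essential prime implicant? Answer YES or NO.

Round 0: 0001✓ 0011✓ 0100✓ 0101✓ 0111✓ 1000✓ 1001✓ 1010✓ 1011✓ 1100✓ 1101✓ 1110✓
Round 1: -001✓ -011✓ -100✓ -101✓ 0-01✓ 0-11✓ 00-1✓ 01-1✓ 010-✓ 1-00✓ 1-01✓ 1-10✓ 10-0✓ 10-1✓ 100-✓ 101-✓ 11-0✓ 110-✓
Round 2: --01 -0-1 -10- 0--1 1--0 1-0- 10--
PIs = {--01, -0-1, -10-, 0--1, 1--0, 1-0-, 10--}
Coverage chart:
  m1: --01,-0-1,0--1
  m4: -10- ←essential
  m5: --01,-10-,0--1
  m8: 1--0,1-0-,10--
  m9: --01,-0-1,1-0-,10--
  m10: 1--0,10--
  m11: -0-1,10--
  m12: -10-,1--0,1-0-
  m13: --01,-10-,1-0-
Essential: -10-

NO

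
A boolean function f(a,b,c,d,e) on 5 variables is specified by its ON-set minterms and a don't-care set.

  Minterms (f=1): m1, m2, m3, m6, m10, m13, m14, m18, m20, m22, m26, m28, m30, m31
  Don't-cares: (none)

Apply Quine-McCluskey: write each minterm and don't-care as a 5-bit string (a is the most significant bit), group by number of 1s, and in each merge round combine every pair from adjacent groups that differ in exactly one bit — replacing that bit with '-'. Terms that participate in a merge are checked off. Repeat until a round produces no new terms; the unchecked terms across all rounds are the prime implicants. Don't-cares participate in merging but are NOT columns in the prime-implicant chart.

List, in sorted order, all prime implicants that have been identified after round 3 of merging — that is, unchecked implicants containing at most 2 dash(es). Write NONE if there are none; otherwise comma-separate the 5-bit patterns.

000-1, 0001-, 01101, 1-1-0, 1111-

Round 0: 00001✓ 00010✓ 00011✓ 00110✓ 01010✓ 01101 01110✓ 10010✓ 10100✓ 10110✓ 11010✓ 11100✓ 11110✓ 11111✓
Round 1: -0010✓ -0110✓ -1010✓ -1110✓ 0-010✓ 0-110✓ 00-10✓ 000-1 0001- 01-10✓ 1-010✓ 1-100✓ 1-110✓ 10-10✓ 101-0✓ 11-10✓ 111-0✓ 1111-
Round 2: --010✓ --110✓ -0-10✓ -1-10✓ 0--10✓ 1--10✓ 1-1-0
Round 3: ---10
PIs = {---10, 000-1, 0001-, 01101, 1-1-0, 1111-}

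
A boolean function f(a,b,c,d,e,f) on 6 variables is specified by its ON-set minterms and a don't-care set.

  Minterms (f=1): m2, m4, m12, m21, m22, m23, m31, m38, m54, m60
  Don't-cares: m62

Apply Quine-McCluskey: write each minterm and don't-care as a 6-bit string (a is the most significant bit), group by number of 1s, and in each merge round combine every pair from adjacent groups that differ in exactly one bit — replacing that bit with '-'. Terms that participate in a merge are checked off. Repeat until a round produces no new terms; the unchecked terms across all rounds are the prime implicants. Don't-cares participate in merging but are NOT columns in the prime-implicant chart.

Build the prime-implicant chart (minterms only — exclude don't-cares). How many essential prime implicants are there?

Round 0: 000010 000100✓ 001100✓ 010101✓ 010110✓ 010111✓ 011111✓ 100110✓ 110110✓ 111100✓ 111110✓
Round 1: -10110 00-100 01-111 0101-1 01011- 1-0110 11-110 1111-0
PIs = {-10110, 00-100, 000010, 01-111, 0101-1, 01011-, 1-0110, 11-110, 1111-0}
Coverage chart:
  m2: 000010 ←essential
  m4: 00-100 ←essential
  m12: 00-100 ←essential
  m21: 0101-1 ←essential
  m22: -10110,01011-
  m23: 01-111,0101-1,01011-
  m31: 01-111 ←essential
  m38: 1-0110 ←essential
  m54: -10110,1-0110,11-110
  m60: 1111-0 ←essential
Essential: 00-100, 000010, 01-111, 0101-1, 1-0110, 1111-0

6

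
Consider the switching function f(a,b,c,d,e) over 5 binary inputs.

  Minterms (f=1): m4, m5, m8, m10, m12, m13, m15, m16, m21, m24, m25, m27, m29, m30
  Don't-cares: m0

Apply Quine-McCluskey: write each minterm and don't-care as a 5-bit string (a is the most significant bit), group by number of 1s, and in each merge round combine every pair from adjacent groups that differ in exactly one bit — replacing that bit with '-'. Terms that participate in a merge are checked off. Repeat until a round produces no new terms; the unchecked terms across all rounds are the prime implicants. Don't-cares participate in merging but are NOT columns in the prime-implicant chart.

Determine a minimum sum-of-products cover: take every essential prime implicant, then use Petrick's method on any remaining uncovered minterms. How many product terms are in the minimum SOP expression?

7

Round 0: 00000✓ 00100✓ 00101✓ 01000✓ 01010✓ 01100✓ 01101✓ 01111✓ 10000✓ 10101✓ 11000✓ 11001✓ 11011✓ 11101✓ 11110
Round 1: -0000✓ -0101✓ -1000✓ -1101✓ 0-000✓ 0-100✓ 0-101✓ 00-00✓ 0010-✓ 01-00✓ 010-0 011-1 0110-✓ 1-000✓ 1-101✓ 11-01 110-1 1100-
Round 2: --000 --101 0--00 0-10-
PIs = {--000, --101, 0--00, 0-10-, 010-0, 011-1, 11-01, 110-1, 1100-, 11110}
Coverage chart:
  m4: 0--00,0-10-
  m5: --101,0-10-
  m8: --000,0--00,010-0
  m10: 010-0 ←essential
  m12: 0--00,0-10-
  m13: --101,0-10-,011-1
  m15: 011-1 ←essential
  m16: --000 ←essential
  m21: --101 ←essential
  m24: --000,1100-
  m25: 11-01,110-1,1100-
  m27: 110-1 ←essential
  m29: --101,11-01
  m30: 11110 ←essential
Essential: --000, --101, 010-0, 011-1, 110-1, 11110
Petrick residual → 0--00
Min cover (7 terms): c'd'e' + cd'e + a'd'e' + a'bc'e' + a'bce + abc'e + abcde'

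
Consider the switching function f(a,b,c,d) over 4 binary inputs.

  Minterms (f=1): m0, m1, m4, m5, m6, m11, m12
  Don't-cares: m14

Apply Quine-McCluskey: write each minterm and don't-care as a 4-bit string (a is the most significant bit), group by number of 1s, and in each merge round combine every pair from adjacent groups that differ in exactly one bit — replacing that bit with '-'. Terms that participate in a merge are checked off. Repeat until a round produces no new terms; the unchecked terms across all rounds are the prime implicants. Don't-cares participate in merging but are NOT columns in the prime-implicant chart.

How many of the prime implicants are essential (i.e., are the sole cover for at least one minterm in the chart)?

[col 0] 0000*, 0001*, 0100*, 0101*, 0110*, 1011, 1100*, 1110*
[col 1] -100*, -110*, 0-00*, 0-01*, 000-*, 01-0*, 010-*, 11-0*
[col 2] -1-0, 0-0-
Prime implicants: -1-0, 0-0-, 1011
PI chart (minterm → PIs covering it):
  0 | 0-0-  (sole → essential)
  1 | 0-0-  (sole → essential)
  4 | -1-0,0-0-
  5 | 0-0-  (sole → essential)
  6 | -1-0  (sole → essential)
  11 | 1011  (sole → essential)
  12 | -1-0  (sole → essential)
Essential prime implicants: -1-0, 0-0-, 1011

3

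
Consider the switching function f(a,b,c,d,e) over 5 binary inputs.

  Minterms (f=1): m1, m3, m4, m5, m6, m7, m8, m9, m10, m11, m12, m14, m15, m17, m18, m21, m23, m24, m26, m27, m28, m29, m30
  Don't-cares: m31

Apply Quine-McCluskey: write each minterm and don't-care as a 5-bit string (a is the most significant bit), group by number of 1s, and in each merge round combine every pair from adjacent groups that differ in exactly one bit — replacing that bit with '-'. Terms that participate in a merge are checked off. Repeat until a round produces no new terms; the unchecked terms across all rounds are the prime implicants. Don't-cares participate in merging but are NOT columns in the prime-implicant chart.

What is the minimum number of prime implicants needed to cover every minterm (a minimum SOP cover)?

7

Round 0: 00001✓ 00011✓ 00100✓ 00101✓ 00110✓ 00111✓ 01000✓ 01001✓ 01010✓ 01011✓ 01100✓ 01110✓ 01111✓ 10001✓ 10010✓ 10101✓ 10111✓ 11000✓ 11010✓ 11011✓ 11100✓ 11101✓ 11110✓ 11111✓
Round 1: -0001✓ -0101✓ -0111✓ -1000✓ -1010✓ -1011✓ -1100✓ -1110✓ -1111✓ 0-001✓ 0-011✓ 0-100✓ 0-110✓ 0-111✓ 00-01✓ 00-11✓ 000-1✓ 001-0✓ 001-1✓ 0010-✓ 0011-✓ 01-00✓ 01-10✓ 01-11✓ 010-0✓ 010-1✓ 0100-✓ 0101-✓ 011-0✓ 0111-✓ 1-010 1-101✓ 1-111✓ 10-01✓ 101-1✓ 11-00✓ 11-10✓ 11-11✓ 110-0✓ 1101-✓ 111-0✓ 111-1✓ 1110-✓ 1111-✓
Round 2: --111 -0-01 -01-1 -1-00✓ -1-10✓ -1-11✓ -10-0✓ -101-✓ -11-0✓ -111-✓ 0--11 0-0-1 0-1-0 0-11- 00--1 001-- 01--0✓ 01-1-✓ 010-- 1-1-1 11--0✓ 11-1-✓ 111--
Round 3: -1--0 -1-1-
PIs = {--111, -0-01, -01-1, -1--0, -1-1-, 0--11, 0-0-1, 0-1-0, 0-11-, 00--1, 001--, 010--, 1-010, 1-1-1, 111--}
Coverage chart:
  m1: -0-01,0-0-1,00--1
  m3: 0--11,0-0-1,00--1
  m4: 0-1-0,001--
  m5: -0-01,-01-1,00--1,001--
  m6: 0-1-0,0-11-,001--
  m7: --111,-01-1,0--11,0-11-,00--1,001--
  m8: -1--0,010--
  m9: 0-0-1,010--
  m10: -1--0,-1-1-,010--
  m11: -1-1-,0--11,0-0-1,010--
  m12: -1--0,0-1-0
  m14: -1--0,-1-1-,0-1-0,0-11-
  m15: --111,-1-1-,0--11,0-11-
  m17: -0-01 ←essential
  m18: 1-010 ←essential
  m21: -0-01,-01-1,1-1-1
  m23: --111,-01-1,1-1-1
  m24: -1--0 ←essential
  m26: -1--0,-1-1-,1-010
  m27: -1-1- ←essential
  m28: -1--0,111--
  m29: 1-1-1,111--
  m30: -1--0,-1-1-,111--
Essential: -0-01, -1--0, -1-1-, 1-010
Petrick residual → 0-0-1, 001--, 1-1-1
Min cover (7 terms): b'd'e + be' + bd + a'c'e + a'b'c + ac'de' + ace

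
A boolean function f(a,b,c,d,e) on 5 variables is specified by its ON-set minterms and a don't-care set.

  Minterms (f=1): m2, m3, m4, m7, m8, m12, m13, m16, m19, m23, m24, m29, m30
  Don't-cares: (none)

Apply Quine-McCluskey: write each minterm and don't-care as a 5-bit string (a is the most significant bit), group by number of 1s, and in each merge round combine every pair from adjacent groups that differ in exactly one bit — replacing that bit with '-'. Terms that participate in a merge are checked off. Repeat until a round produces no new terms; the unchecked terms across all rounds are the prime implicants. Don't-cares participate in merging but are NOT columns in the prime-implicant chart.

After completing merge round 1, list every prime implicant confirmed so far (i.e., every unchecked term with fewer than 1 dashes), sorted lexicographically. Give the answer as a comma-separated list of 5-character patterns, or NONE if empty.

11110

Round 0: 00010✓ 00011✓ 00100✓ 00111✓ 01000✓ 01100✓ 01101✓ 10000✓ 10011✓ 10111✓ 11000✓ 11101✓ 11110
Round 1: -0011✓ -0111✓ -1000 -1101 0-100 00-11✓ 0001- 01-00 0110- 1-000 10-11✓
Round 2: -0-11
PIs = {-0-11, -1000, -1101, 0-100, 0001-, 01-00, 0110-, 1-000, 11110}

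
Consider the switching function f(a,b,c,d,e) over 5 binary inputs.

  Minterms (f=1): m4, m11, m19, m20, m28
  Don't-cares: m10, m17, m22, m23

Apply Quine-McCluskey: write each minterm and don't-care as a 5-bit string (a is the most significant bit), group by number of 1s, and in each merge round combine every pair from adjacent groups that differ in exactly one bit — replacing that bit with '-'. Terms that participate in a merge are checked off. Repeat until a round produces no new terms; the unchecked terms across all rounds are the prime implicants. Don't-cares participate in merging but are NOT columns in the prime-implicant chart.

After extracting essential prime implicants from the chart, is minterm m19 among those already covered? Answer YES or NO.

NO

Round 0: 00100✓ 01010✓ 01011✓ 10001✓ 10011✓ 10100✓ 10110✓ 10111✓ 11100✓
Round 1: -0100 0101- 1-100 10-11 100-1 101-0 1011-
PIs = {-0100, 0101-, 1-100, 10-11, 100-1, 101-0, 1011-}
Coverage chart:
  m4: -0100 ←essential
  m11: 0101- ←essential
  m19: 10-11,100-1
  m20: -0100,1-100,101-0
  m28: 1-100 ←essential
Essential: -0100, 0101-, 1-100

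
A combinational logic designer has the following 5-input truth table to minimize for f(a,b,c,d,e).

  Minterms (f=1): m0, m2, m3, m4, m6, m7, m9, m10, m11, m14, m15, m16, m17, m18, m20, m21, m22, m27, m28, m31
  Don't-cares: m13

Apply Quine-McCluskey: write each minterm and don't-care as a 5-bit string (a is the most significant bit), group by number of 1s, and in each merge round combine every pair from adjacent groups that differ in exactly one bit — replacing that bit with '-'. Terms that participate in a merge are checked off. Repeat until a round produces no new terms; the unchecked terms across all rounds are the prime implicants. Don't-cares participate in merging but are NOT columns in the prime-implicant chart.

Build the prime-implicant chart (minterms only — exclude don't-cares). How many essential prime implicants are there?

Round 0: 00000✓ 00010✓ 00011✓ 00100✓ 00110✓ 00111✓ 01001✓ 01010✓ 01011✓ 01101✓ 01110✓ 01111✓ 10000✓ 10001✓ 10010✓ 10100✓ 10101✓ 10110✓ 11011✓ 11100✓ 11111✓
Round 1: -0000✓ -0010✓ -0100✓ -0110✓ -1011✓ -1111✓ 0-010✓ 0-011✓ 0-110✓ 0-111✓ 00-00✓ 00-10✓ 00-11✓ 000-0✓ 0001-✓ 001-0✓ 0011-✓ 01-01✓ 01-10✓ 01-11✓ 010-1✓ 0101-✓ 011-1✓ 0111-✓ 1-100 10-00✓ 10-01✓ 10-10✓ 100-0✓ 1000-✓ 101-0✓ 1010-✓ 11-11✓
Round 2: -0-00✓ -0-10✓ -00-0✓ -01-0✓ -1-11 0--10✓ 0--11✓ 0-01-✓ 0-11-✓ 00--0✓ 00-1-✓ 01--1 01-1-✓ 10--0✓ 10-0-
Round 3: -0--0 0--1-
PIs = {-0--0, -1-11, 0--1-, 01--1, 1-100, 10-0-}
Coverage chart:
  m0: -0--0 ←essential
  m2: -0--0,0--1-
  m3: 0--1- ←essential
  m4: -0--0 ←essential
  m6: -0--0,0--1-
  m7: 0--1- ←essential
  m9: 01--1 ←essential
  m10: 0--1- ←essential
  m11: -1-11,0--1-,01--1
  m14: 0--1- ←essential
  m15: -1-11,0--1-,01--1
  m16: -0--0,10-0-
  m17: 10-0- ←essential
  m18: -0--0 ←essential
  m20: -0--0,1-100,10-0-
  m21: 10-0- ←essential
  m22: -0--0 ←essential
  m27: -1-11 ←essential
  m28: 1-100 ←essential
  m31: -1-11 ←essential
Essential: -0--0, -1-11, 0--1-, 01--1, 1-100, 10-0-

6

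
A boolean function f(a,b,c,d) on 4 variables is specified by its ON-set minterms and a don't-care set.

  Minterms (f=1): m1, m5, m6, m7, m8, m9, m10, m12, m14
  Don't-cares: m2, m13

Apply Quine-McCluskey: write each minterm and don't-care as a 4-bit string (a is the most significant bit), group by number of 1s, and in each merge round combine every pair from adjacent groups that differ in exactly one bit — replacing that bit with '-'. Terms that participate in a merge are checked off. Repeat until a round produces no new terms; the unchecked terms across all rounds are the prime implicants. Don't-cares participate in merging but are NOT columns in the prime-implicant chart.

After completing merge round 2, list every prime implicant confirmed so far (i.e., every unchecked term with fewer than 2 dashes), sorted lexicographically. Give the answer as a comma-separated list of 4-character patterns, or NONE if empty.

[col 0] 0001*, 0010*, 0101*, 0110*, 0111*, 1000*, 1001*, 1010*, 1100*, 1101*, 1110*
[col 1] -001*, -010*, -101*, -110*, 0-01*, 0-10*, 01-1, 011-, 1-00*, 1-01*, 1-10*, 10-0*, 100-*, 11-0*, 110-*
[col 2] --01, --10, 1--0, 1-0-
Prime implicants: --01, --10, 01-1, 011-, 1--0, 1-0-

01-1, 011-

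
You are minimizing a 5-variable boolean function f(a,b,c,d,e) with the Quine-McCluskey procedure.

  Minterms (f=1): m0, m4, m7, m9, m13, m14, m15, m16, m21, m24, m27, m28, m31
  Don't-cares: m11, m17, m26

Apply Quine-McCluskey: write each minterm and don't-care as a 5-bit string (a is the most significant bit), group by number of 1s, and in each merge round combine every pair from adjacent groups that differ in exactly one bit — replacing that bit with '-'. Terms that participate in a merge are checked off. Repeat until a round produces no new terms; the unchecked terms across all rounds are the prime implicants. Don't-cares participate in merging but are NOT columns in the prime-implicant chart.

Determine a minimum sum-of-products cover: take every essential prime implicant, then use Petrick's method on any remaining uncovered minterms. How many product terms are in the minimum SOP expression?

8

[col 0] 00000*, 00100*, 00111*, 01001*, 01011*, 01101*, 01110*, 01111*, 10000*, 10001*, 10101*, 11000*, 11010*, 11011*, 11100*, 11111*
[col 1] -0000, -1011*, -1111*, 0-111, 00-00, 01-01*, 01-11*, 010-1*, 011-1*, 0111-, 1-000, 10-01, 1000-, 11-00, 11-11*, 110-0, 1101-
[col 2] -1-11, 01--1
Prime implicants: -0000, -1-11, 0-111, 00-00, 01--1, 0111-, 1-000, 10-01, 1000-, 11-00, 110-0, 1101-
PI chart (minterm → PIs covering it):
  0 | -0000,00-00
  4 | 00-00  (sole → essential)
  7 | 0-111  (sole → essential)
  9 | 01--1  (sole → essential)
  13 | 01--1  (sole → essential)
  14 | 0111-  (sole → essential)
  15 | -1-11,0-111,01--1,0111-
  16 | -0000,1-000,1000-
  21 | 10-01  (sole → essential)
  24 | 1-000,11-00,110-0
  27 | -1-11,1101-
  28 | 11-00  (sole → essential)
  31 | -1-11  (sole → essential)
Essential prime implicants: -1-11, 0-111, 00-00, 01--1, 0111-, 10-01, 11-00
Petrick residual → -0000
Minimum SOP uses 8 PIs: b'c'd'e' + bde + a'cde + a'b'd'e' + a'be + a'bcd + ab'd'e + abd'e'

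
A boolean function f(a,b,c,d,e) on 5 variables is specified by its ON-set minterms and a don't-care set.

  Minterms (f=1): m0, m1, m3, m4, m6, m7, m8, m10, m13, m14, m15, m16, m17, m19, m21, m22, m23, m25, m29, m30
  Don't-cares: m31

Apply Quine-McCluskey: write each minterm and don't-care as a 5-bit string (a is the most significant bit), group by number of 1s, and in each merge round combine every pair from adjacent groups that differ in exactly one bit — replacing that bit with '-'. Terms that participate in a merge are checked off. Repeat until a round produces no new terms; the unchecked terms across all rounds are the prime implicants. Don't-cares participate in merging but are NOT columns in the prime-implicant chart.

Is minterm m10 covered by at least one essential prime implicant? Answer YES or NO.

size-2^0 implicants → 00000(✓)  00001(✓)  00011(✓)  00100(✓)  00110(✓)  00111(✓)  01000(✓)  01010(✓)  01101(✓)  01110(✓)  01111(✓)  10000(✓)  10001(✓)  10011(✓)  10101(✓)  10110(✓)  10111(✓)  11001(✓)  11101(✓)  11110(✓)  11111(✓)
size-2^1 implicants → -0000(✓)  -0001(✓)  -0011(✓)  -0110(✓)  -0111(✓)  -1101(✓)  -1110(✓)  -1111(✓)  0-000  0-110(✓)  0-111(✓)  00-00  00-11(✓)  000-1(✓)  0000-(✓)  001-0  0011-(✓)  01-10  010-0  011-1(✓)  0111-(✓)  1-001(✓)  1-101(✓)  1-110(✓)  1-111(✓)  10-01(✓)  10-11(✓)  100-1(✓)  1000-(✓)  101-1(✓)  1011-(✓)  11-01(✓)  111-1(✓)  1111-(✓)
size-2^2 implicants → --110(✓)  --111(✓)  -0-11  -00-1  -000-  -011-(✓)  -11-1  -111-(✓)  0-11-(✓)  1--01  1-1-1  1-11-(✓)  10--1
size-2^3 implicants → --11-
Unchecked terms (primes): --11-, -0-11, -00-1, -000-, -11-1, 0-000, 00-00, 001-0, 01-10, 010-0, 1--01, 1-1-1, 10--1
Minterm coverage:
  m0 ⊆ -000-,0-000,00-00
  m1 ⊆ -00-1,-000-
  m3 ⊆ -0-11,-00-1
  m4 ⊆ 00-00,001-0
  m6 ⊆ --11-,001-0
  m7 ⊆ --11-,-0-11
  m8 ⊆ 0-000,010-0
  m10 ⊆ 01-10,010-0
  m13 ⊆ -11-1 [E]
  m14 ⊆ --11-,01-10
  m15 ⊆ --11-,-11-1
  m16 ⊆ -000- [E]
  m17 ⊆ -00-1,-000-,1--01,10--1
  m19 ⊆ -0-11,-00-1,10--1
  m21 ⊆ 1--01,1-1-1,10--1
  m22 ⊆ --11- [E]
  m23 ⊆ --11-,-0-11,1-1-1,10--1
  m25 ⊆ 1--01 [E]
  m29 ⊆ -11-1,1--01,1-1-1
  m30 ⊆ --11- [E]
E = {--11-, -000-, -11-1, 1--01}

NO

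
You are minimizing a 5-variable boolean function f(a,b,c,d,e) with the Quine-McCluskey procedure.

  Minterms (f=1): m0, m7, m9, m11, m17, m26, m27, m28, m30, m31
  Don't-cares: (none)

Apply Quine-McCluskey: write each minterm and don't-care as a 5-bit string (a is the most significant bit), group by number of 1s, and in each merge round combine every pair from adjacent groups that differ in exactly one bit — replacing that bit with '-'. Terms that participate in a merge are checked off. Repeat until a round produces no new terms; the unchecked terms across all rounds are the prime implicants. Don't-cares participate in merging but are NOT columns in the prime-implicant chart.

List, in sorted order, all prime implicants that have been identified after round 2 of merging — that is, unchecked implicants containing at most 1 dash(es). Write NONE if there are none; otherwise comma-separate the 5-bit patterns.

-1011, 00000, 00111, 010-1, 10001, 111-0

size-2^0 implicants → 00000  00111  01001(✓)  01011(✓)  10001  11010(✓)  11011(✓)  11100(✓)  11110(✓)  11111(✓)
size-2^1 implicants → -1011  010-1  11-10(✓)  11-11(✓)  1101-(✓)  111-0  1111-(✓)
size-2^2 implicants → 11-1-
Unchecked terms (primes): -1011, 00000, 00111, 010-1, 10001, 11-1-, 111-0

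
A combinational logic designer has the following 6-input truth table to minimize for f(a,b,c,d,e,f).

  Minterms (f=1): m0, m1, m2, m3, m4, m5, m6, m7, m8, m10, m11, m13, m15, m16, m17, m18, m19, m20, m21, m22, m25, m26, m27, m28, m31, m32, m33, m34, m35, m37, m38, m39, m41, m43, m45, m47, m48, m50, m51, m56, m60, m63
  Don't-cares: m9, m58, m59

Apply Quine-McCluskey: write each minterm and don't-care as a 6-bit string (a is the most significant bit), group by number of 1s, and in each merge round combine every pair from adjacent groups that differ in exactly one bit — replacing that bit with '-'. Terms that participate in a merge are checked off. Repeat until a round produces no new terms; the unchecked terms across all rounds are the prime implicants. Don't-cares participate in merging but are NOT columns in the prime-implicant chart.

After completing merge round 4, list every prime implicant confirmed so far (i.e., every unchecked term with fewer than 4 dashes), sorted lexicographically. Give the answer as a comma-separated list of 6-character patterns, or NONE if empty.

---011, --00-0, --001-, --1-11, -00-1-, -000--, -1-01-, -11100, 0--0-1, 0--01-, 0-0--0, 0-0-0-, 0-00--, 00-0--, 000---, 01-100, 11-0-0, 111-00

Round 0: 000000✓ 000001✓ 000010✓ 000011✓ 000100✓ 000101✓ 000110✓ 000111✓ 001000✓ 001001✓ 001010✓ 001011✓ 001101✓ 001111✓ 010000✓ 010001✓ 010010✓ 010011✓ 010100✓ 010101✓ 010110✓ 011001✓ 011010✓ 011011✓ 011100✓ 011111✓ 100000✓ 100001✓ 100010✓ 100011✓ 100101✓ 100110✓ 100111✓ 101001✓ 101011✓ 101101✓ 101111✓ 110000✓ 110010✓ 110011✓ 111000✓ 111010✓ 111011✓ 111100✓ 111111✓
Round 1: -00000✓ -00001✓ -00010✓ -00011✓ -00101✓ -00110✓ -00111✓ -01001✓ -01011✓ -01101✓ -01111✓ -10000✓ -10010✓ -10011✓ -11010✓ -11011✓ -11100 -11111✓ 0-0000✓ 0-0001✓ 0-0010✓ 0-0011✓ 0-0100✓ 0-0101✓ 0-0110✓ 0-1001✓ 0-1010✓ 0-1011✓ 0-1111✓ 00-000✓ 00-001✓ 00-010✓ 00-011✓ 00-101✓ 00-111✓ 000-00✓ 000-01✓ 000-10✓ 000-11✓ 0000-0✓ 0000-1✓ 00000-✓ 00001-✓ 0001-0✓ 0001-1✓ 00010-✓ 00011-✓ 001-01✓ 001-11✓ 0010-0✓ 0010-1✓ 00100-✓ 00101-✓ 0011-1✓ 01-001✓ 01-010✓ 01-011✓ 01-100 010-00✓ 010-01✓ 010-10✓ 0100-0✓ 0100-1✓ 01000-✓ 01001-✓ 0101-0✓ 01010-✓ 011-11✓ 0110-1✓ 01101-✓ 1-0000✓ 1-0010✓ 1-0011✓ 1-1011✓ 1-1111✓ 10-001✓ 10-011✓ 10-101✓ 10-111✓ 100-01✓ 100-10✓ 100-11✓ 1000-0✓ 1000-1✓ 10000-✓ 10001-✓ 1001-1✓ 10011-✓ 101-01✓ 101-11✓ 1010-1✓ 1011-1✓ 11-000✓ 11-010✓ 11-011✓ 1100-0✓ 11001-✓ 111-00 111-11✓ 1110-0✓ 11101-✓
Round 2: --0000✓ --0010✓ --0011✓ --1011✓ --1111✓ -0-001✓ -0-011✓ -0-101✓ -0-111✓ -00-01✓ -00-10✓ -00-11✓ -000-0✓ -000-1✓ -0000-✓ -0001-✓ -001-1✓ -0011-✓ -01-01✓ -01-11✓ -010-1✓ -011-1✓ -1-010✓ -1-011✓ -100-0✓ -1001-✓ -11-11✓ -1101-✓ 0--001✓ 0--010✓ 0--011✓ 0-0-00✓ 0-0-01✓ 0-0-10✓ 0-00-0✓ 0-00-1✓ 0-000-✓ 0-001-✓ 0-01-0✓ 0-010-✓ 0-1-11✓ 0-10-1✓ 0-101-✓ 00--01✓ 00--11✓ 00-0-0✓ 00-0-1✓ 00-00-✓ 00-01-✓ 00-1-1✓ 000--0✓ 000--1✓ 000-0-✓ 000-1-✓ 0000--✓ 0001--✓ 001--1✓ 0010--✓ 01-0-1✓ 01-01-✓ 010--0✓ 010-0-✓ 0100--✓ 1--011✓ 1-00-0✓ 1-001-✓ 1-1-11✓ 10--01✓ 10--11✓ 10-0-1✓ 10-1-1✓ 100--1✓ 100-1-✓ 1000--✓ 101--1✓ 11-0-0 11-01-✓
Round 3: ---011 --00-0 --001- --1-11 -0--01✓ -0--11✓ -0-0-1✓ -0-1-1✓ -00--1✓ -00-1- -000-- -01--1✓ -1-01- 0--0-1 0--01- 0-0--0 0-0-0- 0-00-- 00---1✓ 00-0-- 000--- 10---1✓
Round 4: -0---1
PIs = {---011, --00-0, --001-, --1-11, -0---1, -00-1-, -000--, -1-01-, -11100, 0--0-1, 0--01-, 0-0--0, 0-0-0-, 0-00--, 00-0--, 000---, 01-100, 11-0-0, 111-00}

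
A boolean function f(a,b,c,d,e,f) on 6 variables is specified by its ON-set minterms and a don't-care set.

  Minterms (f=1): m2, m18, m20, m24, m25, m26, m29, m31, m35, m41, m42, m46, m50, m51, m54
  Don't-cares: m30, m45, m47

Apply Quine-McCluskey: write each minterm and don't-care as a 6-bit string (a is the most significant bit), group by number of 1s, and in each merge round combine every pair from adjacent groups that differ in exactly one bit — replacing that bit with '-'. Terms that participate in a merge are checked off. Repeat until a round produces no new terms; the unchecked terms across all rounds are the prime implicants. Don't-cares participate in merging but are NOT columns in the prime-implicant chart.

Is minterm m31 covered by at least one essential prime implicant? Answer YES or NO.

NO

[col 0] 000010*, 010010*, 010100, 011000*, 011001*, 011010*, 011101*, 011110*, 011111*, 100011*, 101001*, 101010*, 101101*, 101110*, 101111*, 110010*, 110011*, 110110*
[col 1] -10010, 0-0010, 01-010, 011-01, 011-10, 0110-0, 01100-, 0111-1, 01111-, 1-0011, 101-01, 101-10, 1011-1, 10111-, 110-10, 11001-
Prime implicants: -10010, 0-0010, 01-010, 010100, 011-01, 011-10, 0110-0, 01100-, 0111-1, 01111-, 1-0011, 101-01, 101-10, 1011-1, 10111-, 110-10, 11001-
PI chart (minterm → PIs covering it):
  2 | 0-0010  (sole → essential)
  18 | -10010,0-0010,01-010
  20 | 010100  (sole → essential)
  24 | 0110-0,01100-
  25 | 011-01,01100-
  26 | 01-010,011-10,0110-0
  29 | 011-01,0111-1
  31 | 0111-1,01111-
  35 | 1-0011  (sole → essential)
  41 | 101-01  (sole → essential)
  42 | 101-10  (sole → essential)
  46 | 101-10,10111-
  50 | -10010,110-10,11001-
  51 | 1-0011,11001-
  54 | 110-10  (sole → essential)
Essential prime implicants: 0-0010, 010100, 1-0011, 101-01, 101-10, 110-10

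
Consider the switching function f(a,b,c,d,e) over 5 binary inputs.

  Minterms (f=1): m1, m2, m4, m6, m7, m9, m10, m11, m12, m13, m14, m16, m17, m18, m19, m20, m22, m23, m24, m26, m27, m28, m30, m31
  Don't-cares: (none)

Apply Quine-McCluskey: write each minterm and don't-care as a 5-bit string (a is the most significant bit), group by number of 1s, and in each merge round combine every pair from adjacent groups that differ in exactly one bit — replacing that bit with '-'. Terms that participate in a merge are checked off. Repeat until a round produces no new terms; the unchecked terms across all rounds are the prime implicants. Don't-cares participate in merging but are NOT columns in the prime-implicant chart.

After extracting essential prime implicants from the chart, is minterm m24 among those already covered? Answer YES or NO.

Round 0: 00001✓ 00010✓ 00100✓ 00110✓ 00111✓ 01001✓ 01010✓ 01011✓ 01100✓ 01101✓ 01110✓ 10000✓ 10001✓ 10010✓ 10011✓ 10100✓ 10110✓ 10111✓ 11000✓ 11010✓ 11011✓ 11100✓ 11110✓ 11111✓
Round 1: -0001 -0010✓ -0100✓ -0110✓ -0111✓ -1010✓ -1011✓ -1100✓ -1110✓ 0-001 0-010✓ 0-100✓ 0-110✓ 00-10✓ 001-0✓ 0011-✓ 01-01 01-10✓ 010-1 0101-✓ 011-0✓ 0110- 1-000✓ 1-010✓ 1-011✓ 1-100✓ 1-110✓ 1-111✓ 10-00✓ 10-10✓ 10-11✓ 100-0✓ 100-1✓ 1000-✓ 1001-✓ 101-0✓ 1011-✓ 11-00✓ 11-10✓ 11-11✓ 110-0✓ 1101-✓ 111-0✓ 1111-✓
Round 2: --010✓ --100✓ --110✓ -0-10✓ -01-0✓ -011- -1-10✓ -101- -11-0✓ 0--10✓ 0-1-0✓ 1--00✓ 1--10✓ 1--11✓ 1-0-0✓ 1-01-✓ 1-1-0✓ 1-11-✓ 10--0✓ 10-1-✓ 100-- 11--0✓ 11-1-✓
Round 3: ---10 --1-0 1---0 1--1-
PIs = {---10, --1-0, -0001, -011-, -101-, 0-001, 01-01, 010-1, 0110-, 1---0, 1--1-, 100--}
Coverage chart:
  m1: -0001,0-001
  m2: ---10 ←essential
  m4: --1-0 ←essential
  m6: ---10,--1-0,-011-
  m7: -011- ←essential
  m9: 0-001,01-01,010-1
  m10: ---10,-101-
  m11: -101-,010-1
  m12: --1-0,0110-
  m13: 01-01,0110-
  m14: ---10,--1-0
  m16: 1---0,100--
  m17: -0001,100--
  m18: ---10,1---0,1--1-,100--
  m19: 1--1-,100--
  m20: --1-0,1---0
  m22: ---10,--1-0,-011-,1---0,1--1-
  m23: -011-,1--1-
  m24: 1---0 ←essential
  m26: ---10,-101-,1---0,1--1-
  m27: -101-,1--1-
  m28: --1-0,1---0
  m30: ---10,--1-0,1---0,1--1-
  m31: 1--1- ←essential
Essential: ---10, --1-0, -011-, 1---0, 1--1-

YES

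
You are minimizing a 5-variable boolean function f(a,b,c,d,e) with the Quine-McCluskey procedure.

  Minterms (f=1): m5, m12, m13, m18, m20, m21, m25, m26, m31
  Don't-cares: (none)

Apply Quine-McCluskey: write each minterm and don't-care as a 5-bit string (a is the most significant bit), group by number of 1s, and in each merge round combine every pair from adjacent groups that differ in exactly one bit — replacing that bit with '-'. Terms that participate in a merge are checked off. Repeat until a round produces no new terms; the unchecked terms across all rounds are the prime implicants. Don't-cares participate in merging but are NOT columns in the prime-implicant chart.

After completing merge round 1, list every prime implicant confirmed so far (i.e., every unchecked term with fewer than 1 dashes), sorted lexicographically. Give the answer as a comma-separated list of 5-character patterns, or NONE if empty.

11001, 11111

size-2^0 implicants → 00101(✓)  01100(✓)  01101(✓)  10010(✓)  10100(✓)  10101(✓)  11001  11010(✓)  11111
size-2^1 implicants → -0101  0-101  0110-  1-010  1010-
Unchecked terms (primes): -0101, 0-101, 0110-, 1-010, 1010-, 11001, 11111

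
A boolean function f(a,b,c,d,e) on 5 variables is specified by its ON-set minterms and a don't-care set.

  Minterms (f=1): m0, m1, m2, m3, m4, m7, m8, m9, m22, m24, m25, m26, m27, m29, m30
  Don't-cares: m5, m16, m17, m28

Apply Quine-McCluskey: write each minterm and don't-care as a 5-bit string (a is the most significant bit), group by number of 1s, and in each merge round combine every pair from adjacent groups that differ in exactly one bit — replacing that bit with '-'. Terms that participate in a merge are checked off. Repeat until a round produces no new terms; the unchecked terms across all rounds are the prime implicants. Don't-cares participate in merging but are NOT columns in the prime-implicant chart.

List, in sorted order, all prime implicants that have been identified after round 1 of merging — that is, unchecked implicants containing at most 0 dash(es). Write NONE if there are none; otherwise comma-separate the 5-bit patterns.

Round 0: 00000✓ 00001✓ 00010✓ 00011✓ 00100✓ 00101✓ 00111✓ 01000✓ 01001✓ 10000✓ 10001✓ 10110✓ 11000✓ 11001✓ 11010✓ 11011✓ 11100✓ 11101✓ 11110✓
Round 1: -0000✓ -0001✓ -1000✓ -1001✓ 0-000✓ 0-001✓ 00-00✓ 00-01✓ 00-11✓ 000-0✓ 000-1✓ 0000-✓ 0001-✓ 001-1✓ 0010-✓ 0100-✓ 1-000✓ 1-001✓ 1-110 1000-✓ 11-00✓ 11-01✓ 11-10✓ 110-0✓ 110-1✓ 1100-✓ 1101-✓ 111-0✓ 1110-✓
Round 2: --000✓ --001✓ -000-✓ -100-✓ 0-00-✓ 00--1 00-0- 000-- 1-00-✓ 11--0 11-0- 110--
Round 3: --00-
PIs = {--00-, 00--1, 00-0-, 000--, 1-110, 11--0, 11-0-, 110--}

NONE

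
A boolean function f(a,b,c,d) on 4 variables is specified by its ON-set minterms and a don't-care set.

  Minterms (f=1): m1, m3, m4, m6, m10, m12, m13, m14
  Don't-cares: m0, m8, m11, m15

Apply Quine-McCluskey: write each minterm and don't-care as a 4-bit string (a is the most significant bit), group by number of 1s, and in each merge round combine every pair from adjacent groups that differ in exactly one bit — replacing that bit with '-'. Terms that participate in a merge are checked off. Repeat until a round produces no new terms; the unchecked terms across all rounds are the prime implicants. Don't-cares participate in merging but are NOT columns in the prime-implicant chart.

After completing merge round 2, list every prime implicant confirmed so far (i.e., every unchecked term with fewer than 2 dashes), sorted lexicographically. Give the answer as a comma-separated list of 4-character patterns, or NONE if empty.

Round 0: 0000✓ 0001✓ 0011✓ 0100✓ 0110✓ 1000✓ 1010✓ 1011✓ 1100✓ 1101✓ 1110✓ 1111✓
Round 1: -000✓ -011 -100✓ -110✓ 0-00✓ 00-1 000- 01-0✓ 1-00✓ 1-10✓ 1-11✓ 10-0✓ 101-✓ 11-0✓ 11-1✓ 110-✓ 111-✓
Round 2: --00 -1-0 1--0 1-1- 11--
PIs = {--00, -011, -1-0, 00-1, 000-, 1--0, 1-1-, 11--}

-011, 00-1, 000-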